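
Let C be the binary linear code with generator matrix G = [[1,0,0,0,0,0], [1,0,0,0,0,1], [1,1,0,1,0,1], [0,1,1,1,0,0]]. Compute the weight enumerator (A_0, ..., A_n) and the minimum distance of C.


Weight distribution: A_0 = 1, A_1 = 3, A_2 = 4, A_3 = 4, A_4 = 3, A_5 = 1. Minimum distance d = 1.

Enumerate all 2^4 = 16 messages m ∈ F_2^4.
For each, compute codeword c = mG in F_2^6, then tally its weight.
  m = 0000 → c = 000000, weight = 0.
  m = 1000 → c = 100000, weight = 1.
  m = 0100 → c = 100001, weight = 2.
  m = 1100 → c = 000001, weight = 1.
  m = 0010 → c = 110101, weight = 4.
  m = 1010 → c = 010101, weight = 3.
  m = 0110 → c = 010100, weight = 2.
  m = 1110 → c = 110100, weight = 3.
  m = 0001 → c = 011100, weight = 3.
  m = 1001 → c = 111100, weight = 4.
  m = 0101 → c = 111101, weight = 5.
  m = 1101 → c = 011101, weight = 4.
  m = 0011 → c = 101001, weight = 3.
  m = 1011 → c = 001001, weight = 2.
  m = 0111 → c = 001000, weight = 1.
  m = 1111 → c = 101000, weight = 2.
Tally weights:
  weight 0: 1 codewords.
  weight 1: 3 codewords.
  weight 2: 4 codewords.
  weight 3: 4 codewords.
  weight 4: 3 codewords.
  weight 5: 1 codewords.
Minimum distance d = smallest w > 0 with A_w > 0 = 1.
Sanity: Σ A_w = 16 = 2^4 = 16 ✓.


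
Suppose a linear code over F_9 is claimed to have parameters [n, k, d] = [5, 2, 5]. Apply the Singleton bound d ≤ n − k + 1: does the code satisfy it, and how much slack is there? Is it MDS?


Singleton RHS = n − k + 1 = 4, slack = -1, bound violated (no such code; not MDS).

Singleton bound: d ≤ n − k + 1.
Here n = 5, k = 2, so n − k + 1 = 4.
Given d = 5, check d ≤ 4: NO.
Slack = (n − k + 1) − d = -1.
The slack is negative: d = 5 exceeds n − k + 1 = 4 by 1, so the Singleton bound is violated and no linear [5, 2, 5]_9 code can exist. In particular it is not MDS (MDS requires d = n − k + 1 exactly).
Description: the claimed parameters are [5, 2, 5]_9; such a code would be impossible (violates the Singleton bound).


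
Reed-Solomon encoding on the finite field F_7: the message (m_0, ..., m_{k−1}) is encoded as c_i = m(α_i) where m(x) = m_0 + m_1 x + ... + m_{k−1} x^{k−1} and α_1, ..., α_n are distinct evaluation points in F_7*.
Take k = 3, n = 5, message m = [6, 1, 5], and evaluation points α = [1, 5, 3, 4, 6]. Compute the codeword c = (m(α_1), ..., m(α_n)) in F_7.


c = [5, 3, 5, 6, 3]

Message polynomial: m(x) = 6 + 1·x + 5·x^2 (mod 7).
For each evaluation point α_i, compute m(α_i) mod 7:
  α_1 = 1: Horner steps 5 → 6 → 5, so m(1) = 5.
  α_2 = 5: Horner steps 5 → 5 → 3, so m(5) = 3.
  α_3 = 3: Horner steps 5 → 2 → 5, so m(3) = 5.
  α_4 = 4: Horner steps 5 → 0 → 6, so m(4) = 6.
  α_5 = 6: Horner steps 5 → 3 → 3, so m(6) = 3.
Codeword c = [5, 3, 5, 6, 3] ∈ F_7^5.


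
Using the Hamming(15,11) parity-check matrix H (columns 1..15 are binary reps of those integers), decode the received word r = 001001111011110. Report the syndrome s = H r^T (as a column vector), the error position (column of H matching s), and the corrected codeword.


s = (0, 1, 1, 1)^T, error position = 7, corrected codeword c = 001001011011110

Compute s = H r^T mod 2 one row at a time:
  s_1 = 1 + 1 + 0 + 1 + 1 + 1 + 1 + 0 = 6 ≡ 0 (mod 2).
  s_2 = 0 + 0 + 1 + 1 + 1 + 1 + 1 + 0 = 5 ≡ 1 (mod 2).
  s_3 = 0 + 1 + 1 + 1 + 0 + 1 + 1 + 0 = 5 ≡ 1 (mod 2).
  s_4 = 0 + 1 + 0 + 1 + 1 + 1 + 1 + 0 = 5 ≡ 1 (mod 2).
s = (0, 1, 1, 1)^T — this equals column 7 of H (binary 0111), so error is at position 7.
Correct: flip bit 7 of r = 001001111011110 to get c = 001001011011110.


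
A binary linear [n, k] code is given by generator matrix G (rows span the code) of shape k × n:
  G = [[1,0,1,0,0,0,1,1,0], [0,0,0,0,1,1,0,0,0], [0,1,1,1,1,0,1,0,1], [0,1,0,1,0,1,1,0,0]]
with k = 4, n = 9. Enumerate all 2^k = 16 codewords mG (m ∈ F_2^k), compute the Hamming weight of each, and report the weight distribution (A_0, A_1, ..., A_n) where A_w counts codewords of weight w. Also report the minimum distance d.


Weight distribution: A_0 = 1, A_2 = 2, A_4 = 5, A_6 = 8. Minimum distance d = 2.

Enumerate all 2^4 = 16 messages m ∈ F_2^4.
For each, compute codeword c = mG in F_2^9, then tally its weight.
  m = 0000 → c = 000000000, weight = 0.
  m = 1000 → c = 101000110, weight = 4.
  m = 0100 → c = 000011000, weight = 2.
  m = 1100 → c = 101011110, weight = 6.
  m = 0010 → c = 011110101, weight = 6.
  m = 1010 → c = 110110011, weight = 6.
  m = 0110 → c = 011101101, weight = 6.
  m = 1110 → c = 110101011, weight = 6.
  m = 0001 → c = 010101100, weight = 4.
  m = 1001 → c = 111101010, weight = 6.
  m = 0101 → c = 010110100, weight = 4.
  m = 1101 → c = 111110010, weight = 6.
  m = 0011 → c = 001011001, weight = 4.
  m = 1011 → c = 100011111, weight = 6.
  m = 0111 → c = 001000001, weight = 2.
  m = 1111 → c = 100000111, weight = 4.
Tally weights:
  weight 0: 1 codewords.
  weight 2: 2 codewords.
  weight 4: 5 codewords.
  weight 6: 8 codewords.
Minimum distance d = smallest w > 0 with A_w > 0 = 2.
Sanity: Σ A_w = 16 = 2^4 = 16 ✓.


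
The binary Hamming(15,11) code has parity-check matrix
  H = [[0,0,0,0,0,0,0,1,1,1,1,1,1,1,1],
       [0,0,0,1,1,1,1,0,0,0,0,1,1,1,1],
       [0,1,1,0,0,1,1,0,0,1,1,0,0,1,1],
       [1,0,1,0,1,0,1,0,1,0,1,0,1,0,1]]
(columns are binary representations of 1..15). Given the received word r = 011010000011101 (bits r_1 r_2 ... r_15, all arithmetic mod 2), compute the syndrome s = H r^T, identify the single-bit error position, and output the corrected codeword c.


s = (0, 0, 0, 1)^T, error position = 1, corrected codeword c = 111010000011101

Compute s = H r^T mod 2 one row at a time:
  s_1 = 0 + 0 + 0 + 1 + 1 + 1 + 0 + 1 = 4 ≡ 0 (mod 2).
  s_2 = 0 + 1 + 0 + 0 + 1 + 1 + 0 + 1 = 4 ≡ 0 (mod 2).
  s_3 = 1 + 1 + 0 + 0 + 0 + 1 + 0 + 1 = 4 ≡ 0 (mod 2).
  s_4 = 0 + 1 + 1 + 0 + 0 + 1 + 1 + 1 = 5 ≡ 1 (mod 2).
s = (0, 0, 0, 1)^T — this equals column 1 of H (binary 0001), so error is at position 1.
Correct: flip bit 1 of r = 011010000011101 to get c = 111010000011101.


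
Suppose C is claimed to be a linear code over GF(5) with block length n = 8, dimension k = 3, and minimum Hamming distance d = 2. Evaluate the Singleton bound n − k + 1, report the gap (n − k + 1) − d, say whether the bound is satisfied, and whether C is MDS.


Singleton RHS = n − k + 1 = 6, slack = 4, bound satisfied, not MDS.

Singleton bound: d ≤ n − k + 1.
Here n = 8, k = 3, so n − k + 1 = 6.
Given d = 2, check d ≤ 6: YES.
Slack = (n − k + 1) − d = 4.
The code is NOT MDS (slack = 4 > 0).
Description: the claimed parameters are [8, 3, 2]_5; such a code would be non-MDS.


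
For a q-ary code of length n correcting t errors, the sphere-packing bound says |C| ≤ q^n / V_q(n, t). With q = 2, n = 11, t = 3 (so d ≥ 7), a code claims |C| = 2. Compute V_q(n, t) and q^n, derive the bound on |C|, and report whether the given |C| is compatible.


V_q(n, t) = 232, q^n = 2048, Hamming bound = 8, |C| = 2 ≤ bound (satisfied).

Step 1: Compute V_q(n, t) = Σ_{j=0}^3 C(n, j) (q−1)^j.
  j = 0: C(11,0)·(1)^0 = 1·1 = 1.
  j = 1: C(11,1)·(1)^1 = 11·1 = 11.
  j = 2: C(11,2)·(1)^2 = 55·1 = 55.
  j = 3: C(11,3)·(1)^3 = 165·1 = 165.
  V_q(n, t) = 1 + 11 + 55 + 165 = 232.
Step 2: q^n = 2^11 = 2048.
Step 3: Hamming bound ⌊q^n / V_q(n,t)⌋ = ⌊2048/232⌋ = 8.
Step 4: Compare |C| = 2 to 8: satisfied.
The claimed |C| lies below the Hamming bound.


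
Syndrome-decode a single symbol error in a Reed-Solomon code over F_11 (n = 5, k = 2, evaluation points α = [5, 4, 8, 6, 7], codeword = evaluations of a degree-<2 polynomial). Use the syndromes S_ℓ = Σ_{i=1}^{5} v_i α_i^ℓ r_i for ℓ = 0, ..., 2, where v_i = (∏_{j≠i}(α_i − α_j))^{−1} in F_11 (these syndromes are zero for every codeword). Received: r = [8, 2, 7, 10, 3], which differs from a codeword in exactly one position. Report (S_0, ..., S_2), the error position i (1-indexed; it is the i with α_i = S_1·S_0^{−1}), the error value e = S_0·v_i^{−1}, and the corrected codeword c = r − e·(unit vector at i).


S = (7, 2, 10), error at position 1, error magnitude e = 2, c = [6, 2, 7, 10, 3].

Step 1: column multipliers v_i = (∏_{j≠i}(α_i − α_j))^{−1} mod 11.
  i = 1 (α = 5): (5−4)(5−8)(5−6)(5−7) = 1·(−3)·(−1)·(−2) = −6 ≡ 5, so v_1 = 5^{−1} = 9 (mod 11).
  i = 2 (α = 4): (4−5)(4−8)(4−6)(4−7) = (−1)·(−4)·(−2)·(−3) = 24 ≡ 2, so v_2 = 2^{−1} = 6 (mod 11).
  i = 3 (α = 8): (8−5)(8−4)(8−6)(8−7) = 3·4·2·1 = 24 ≡ 2, so v_3 = 2^{−1} = 6 (mod 11).
  i = 4 (α = 6): (6−5)(6−4)(6−8)(6−7) = 1·2·(−2)·(−1) = 4 ≡ 4, so v_4 = 4^{−1} = 3 (mod 11).
  i = 5 (α = 7): (7−5)(7−4)(7−8)(7−6) = 2·3·(−1)·1 = −6 ≡ 5, so v_5 = 5^{−1} = 9 (mod 11).
  v = [9, 6, 6, 3, 9].
Step 2: syndromes of r = [8, 2, 7, 10, 3] (all sums mod 11).
  S_0 = Σ v_i r_i = 9·8 + 6·2 + 6·7 + 3·10 + 9·3 = 183 ≡ 7.
  S_1 = Σ v_i α_i r_i = 9·5·8 + 6·4·2 + 6·8·7 + 3·6·10 + 9·7·3 = 1113 ≡ 2.
  α_i^2 mod 11 = [3, 5, 9, 3, 5].
  S_2 = Σ v_i α_i^2 r_i = 9·3·8 + 6·5·2 + 6·9·7 + 3·3·10 + 9·5·3 = 879 ≡ 10.
  S = (7, 2, 10) ≠ 0, so r is not a codeword (an error is present).
Step 3: locate the error. For a single error e at position i, S_ℓ = v_i·e·α_i^ℓ, so α_err = S_1/S_0.
  S_0^{−1} = 7^{−1} = 8 (mod 11), so α_err = 2·8 = 16 ≡ 5 = α_1. Error position i = 1.
  Consistency check: S_2/S_1 = 10·6 = 60 ≡ 5 = α_err ✓ (single-error assumption holds).
Step 4: error magnitude e = S_0/v_1 = S_0·∏_{j≠1}(α_1 − α_j) = 7·5 = 35 ≡ 2 (mod 11).
Step 5: correct position 1: c_1 = r_1 − e = 8 − 2 ≡ 6 (mod 11). Hence c = [6, 2, 7, 10, 3].
  Check: interpolating c through the α_i gives m(x) = 8 + 4·x (degree < 2) with m(α_i) = c_i for every i, so c is indeed a codeword.


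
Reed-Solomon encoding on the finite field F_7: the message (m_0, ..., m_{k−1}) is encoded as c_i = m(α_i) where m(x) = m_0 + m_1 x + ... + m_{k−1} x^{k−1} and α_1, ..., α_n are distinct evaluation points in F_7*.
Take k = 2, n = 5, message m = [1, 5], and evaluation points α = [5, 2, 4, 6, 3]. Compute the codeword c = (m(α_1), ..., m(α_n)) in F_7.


c = [5, 4, 0, 3, 2]

Message polynomial: m(x) = 1 + 5·x (mod 7).
For each evaluation point α_i, compute m(α_i) mod 7:
  α_1 = 5: Horner steps 5 → 5, so m(5) = 5.
  α_2 = 2: Horner steps 5 → 4, so m(2) = 4.
  α_3 = 4: Horner steps 5 → 0, so m(4) = 0.
  α_4 = 6: Horner steps 5 → 3, so m(6) = 3.
  α_5 = 3: Horner steps 5 → 2, so m(3) = 2.
Codeword c = [5, 4, 0, 3, 2] ∈ F_7^5.


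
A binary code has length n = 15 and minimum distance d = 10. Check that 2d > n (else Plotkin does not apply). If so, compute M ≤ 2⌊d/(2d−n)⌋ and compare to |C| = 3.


Plotkin bound M ≤ 4; given |C| = 3 ≤ bound (satisfied).

Check applicability: 2d = 20, n = 15.
2d − n = 5 > 0, so Plotkin applies.
Compute d/(2d−n) = 10/5 ≈ 2.0000.
⌊d/(2d−n)⌋ = 2.
Plotkin bound: M ≤ 2·2 = 4.
Given |C| = 3, check: satisfied.
This |C| is below the Plotkin bound.


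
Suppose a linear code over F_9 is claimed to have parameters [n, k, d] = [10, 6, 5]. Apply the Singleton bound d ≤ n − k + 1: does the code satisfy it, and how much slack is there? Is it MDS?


Singleton RHS = n − k + 1 = 5, slack = 0, bound satisfied, MDS.

Singleton bound: d ≤ n − k + 1.
Here n = 10, k = 6, so n − k + 1 = 5.
Given d = 5, check d ≤ 5: YES.
Slack = (n − k + 1) − d = 0.
The code is MDS (slack = 0).
Description: the claimed parameters are [10, 6, 5]_9; such a code would be MDS (meets Singleton bound).


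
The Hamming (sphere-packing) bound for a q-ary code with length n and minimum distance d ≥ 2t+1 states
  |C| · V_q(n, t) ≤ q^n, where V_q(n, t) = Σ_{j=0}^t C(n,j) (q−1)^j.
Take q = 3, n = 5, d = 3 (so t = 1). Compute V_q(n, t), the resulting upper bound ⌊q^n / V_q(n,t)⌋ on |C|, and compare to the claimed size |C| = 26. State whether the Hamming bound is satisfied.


V_q(n, t) = 11, q^n = 243, Hamming bound = 22, |C| = 26 > bound (violated).

Step 1: Compute V_q(n, t) = Σ_{j=0}^1 C(n, j) (q−1)^j.
  j = 0: C(5,0)·(2)^0 = 1·1 = 1.
  j = 1: C(5,1)·(2)^1 = 5·2 = 10.
  V_q(n, t) = 1 + 10 = 11.
Step 2: q^n = 3^5 = 243.
Step 3: Hamming bound ⌊q^n / V_q(n,t)⌋ = ⌊243/11⌋ = 22.
Step 4: Compare |C| = 26 to 22: violated.
The claimed |C| lies above the Hamming bound, so no 3-ary code of length 5 with d ≥ 3 can have 26 codewords.


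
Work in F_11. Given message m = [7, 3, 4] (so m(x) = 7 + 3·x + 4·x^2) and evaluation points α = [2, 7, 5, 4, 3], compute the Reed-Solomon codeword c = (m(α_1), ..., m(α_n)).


c = [7, 4, 1, 6, 8]

Message polynomial: m(x) = 7 + 3·x + 4·x^2 (mod 11).
For each evaluation point α_i, compute m(α_i) mod 11:
  α_1 = 2: Horner steps 4 → 0 → 7, so m(2) = 7.
  α_2 = 7: Horner steps 4 → 9 → 4, so m(7) = 4.
  α_3 = 5: Horner steps 4 → 1 → 1, so m(5) = 1.
  α_4 = 4: Horner steps 4 → 8 → 6, so m(4) = 6.
  α_5 = 3: Horner steps 4 → 4 → 8, so m(3) = 8.
Codeword c = [7, 4, 1, 6, 8] ∈ F_11^5.


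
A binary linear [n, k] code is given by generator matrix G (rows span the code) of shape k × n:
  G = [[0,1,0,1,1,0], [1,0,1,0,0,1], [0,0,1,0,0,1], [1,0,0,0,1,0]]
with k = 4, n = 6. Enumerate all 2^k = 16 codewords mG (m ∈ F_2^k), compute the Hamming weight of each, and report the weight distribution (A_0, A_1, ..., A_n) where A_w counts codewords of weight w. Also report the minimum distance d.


Weight distribution: A_0 = 1, A_1 = 2, A_2 = 3, A_3 = 4, A_4 = 3, A_5 = 2, A_6 = 1. Minimum distance d = 1.

Enumerate all 2^4 = 16 messages m ∈ F_2^4.
For each, compute codeword c = mG in F_2^6, then tally its weight.
  m = 0000 → c = 000000, weight = 0.
  m = 1000 → c = 010110, weight = 3.
  m = 0100 → c = 101001, weight = 3.
  m = 1100 → c = 111111, weight = 6.
  m = 0010 → c = 001001, weight = 2.
  m = 1010 → c = 011111, weight = 5.
  m = 0110 → c = 100000, weight = 1.
  m = 1110 → c = 110110, weight = 4.
  m = 0001 → c = 100010, weight = 2.
  m = 1001 → c = 110100, weight = 3.
  m = 0101 → c = 001011, weight = 3.
  m = 1101 → c = 011101, weight = 4.
  m = 0011 → c = 101011, weight = 4.
  m = 1011 → c = 111101, weight = 5.
  m = 0111 → c = 000010, weight = 1.
  m = 1111 → c = 010100, weight = 2.
Tally weights:
  weight 0: 1 codewords.
  weight 1: 2 codewords.
  weight 2: 3 codewords.
  weight 3: 4 codewords.
  weight 4: 3 codewords.
  weight 5: 2 codewords.
  weight 6: 1 codewords.
Minimum distance d = smallest w > 0 with A_w > 0 = 1.
Sanity: Σ A_w = 16 = 2^4 = 16 ✓.


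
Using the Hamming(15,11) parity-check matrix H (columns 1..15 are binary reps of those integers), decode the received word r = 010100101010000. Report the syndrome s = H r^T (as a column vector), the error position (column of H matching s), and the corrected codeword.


s = (0, 0, 1, 1)^T, error position = 3, corrected codeword c = 011100101010000

Compute s = H r^T mod 2 one row at a time:
  s_1 = 0 + 1 + 0 + 1 + 0 + 0 + 0 + 0 = 2 ≡ 0 (mod 2).
  s_2 = 1 + 0 + 0 + 1 + 0 + 0 + 0 + 0 = 2 ≡ 0 (mod 2).
  s_3 = 1 + 0 + 0 + 1 + 0 + 1 + 0 + 0 = 3 ≡ 1 (mod 2).
  s_4 = 0 + 0 + 0 + 1 + 1 + 1 + 0 + 0 = 3 ≡ 1 (mod 2).
s = (0, 0, 1, 1)^T — this equals column 3 of H (binary 0011), so error is at position 3.
Correct: flip bit 3 of r = 010100101010000 to get c = 011100101010000.


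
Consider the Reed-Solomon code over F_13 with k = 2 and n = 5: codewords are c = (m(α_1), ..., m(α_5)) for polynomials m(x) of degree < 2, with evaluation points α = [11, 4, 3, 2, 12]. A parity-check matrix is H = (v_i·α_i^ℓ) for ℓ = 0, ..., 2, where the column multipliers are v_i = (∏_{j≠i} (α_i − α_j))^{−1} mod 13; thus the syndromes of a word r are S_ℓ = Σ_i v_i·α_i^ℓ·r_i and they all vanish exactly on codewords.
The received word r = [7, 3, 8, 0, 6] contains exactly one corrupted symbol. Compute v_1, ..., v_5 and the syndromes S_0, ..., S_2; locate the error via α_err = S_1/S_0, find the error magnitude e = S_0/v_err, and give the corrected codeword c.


S = (6, 7, 6), error at position 5, error magnitude e = 4, c = [7, 3, 8, 0, 2].

Step 1: column multipliers v_i = (∏_{j≠i}(α_i − α_j))^{−1} mod 13.
  i = 1 (α = 11): (11−4)(11−3)(11−2)(11−12) = 7·8·9·(−1) = −504 ≡ 3, so v_1 = 3^{−1} = 9 (mod 13).
  i = 2 (α = 4): (4−11)(4−3)(4−2)(4−12) = (−7)·1·2·(−8) = 112 ≡ 8, so v_2 = 8^{−1} = 5 (mod 13).
  i = 3 (α = 3): (3−11)(3−4)(3−2)(3−12) = (−8)·(−1)·1·(−9) = −72 ≡ 6, so v_3 = 6^{−1} = 11 (mod 13).
  i = 4 (α = 2): (2−11)(2−4)(2−3)(2−12) = (−9)·(−2)·(−1)·(−10) = 180 ≡ 11, so v_4 = 11^{−1} = 6 (mod 13).
  i = 5 (α = 12): (12−11)(12−4)(12−3)(12−2) = 1·8·9·10 = 720 ≡ 5, so v_5 = 5^{−1} = 8 (mod 13).
  v = [9, 5, 11, 6, 8].
Step 2: syndromes of r = [7, 3, 8, 0, 6] (all sums mod 13).
  S_0 = Σ v_i r_i = 9·7 + 5·3 + 11·8 + 6·0 + 8·6 = 214 ≡ 6.
  S_1 = Σ v_i α_i r_i = 9·11·7 + 5·4·3 + 11·3·8 + 6·2·0 + 8·12·6 = 1593 ≡ 7.
  α_i^2 mod 13 = [4, 3, 9, 4, 1].
  S_2 = Σ v_i α_i^2 r_i = 9·4·7 + 5·3·3 + 11·9·8 + 6·4·0 + 8·1·6 = 1137 ≡ 6.
  S = (6, 7, 6) ≠ 0, so r is not a codeword (an error is present).
Step 3: locate the error. For a single error e at position i, S_ℓ = v_i·e·α_i^ℓ, so α_err = S_1/S_0.
  S_0^{−1} = 6^{−1} = 11 (mod 13), so α_err = 7·11 = 77 ≡ 12 = α_5. Error position i = 5.
  Consistency check: S_2/S_1 = 6·2 = 12 ≡ 12 = α_err ✓ (single-error assumption holds).
Step 4: error magnitude e = S_0/v_5 = S_0·∏_{j≠5}(α_5 − α_j) = 6·5 = 30 ≡ 4 (mod 13).
Step 5: correct position 5: c_5 = r_5 − e = 6 − 4 ≡ 2 (mod 13). Hence c = [7, 3, 8, 0, 2].
  Check: interpolating c through the α_i gives m(x) = 10 + 8·x (degree < 2) with m(α_i) = c_i for every i, so c is indeed a codeword.


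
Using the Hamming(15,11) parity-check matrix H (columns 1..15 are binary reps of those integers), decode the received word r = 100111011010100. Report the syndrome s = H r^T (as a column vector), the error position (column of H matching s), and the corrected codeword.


s = (0, 0, 0, 1)^T, error position = 1, corrected codeword c = 000111011010100

Compute s = H r^T mod 2 one row at a time:
  s_1 = 1 + 1 + 0 + 1 + 0 + 1 + 0 + 0 = 4 ≡ 0 (mod 2).
  s_2 = 1 + 1 + 1 + 0 + 0 + 1 + 0 + 0 = 4 ≡ 0 (mod 2).
  s_3 = 0 + 0 + 1 + 0 + 0 + 1 + 0 + 0 = 2 ≡ 0 (mod 2).
  s_4 = 1 + 0 + 1 + 0 + 1 + 1 + 1 + 0 = 5 ≡ 1 (mod 2).
s = (0, 0, 0, 1)^T — this equals column 1 of H (binary 0001), so error is at position 1.
Correct: flip bit 1 of r = 100111011010100 to get c = 000111011010100.


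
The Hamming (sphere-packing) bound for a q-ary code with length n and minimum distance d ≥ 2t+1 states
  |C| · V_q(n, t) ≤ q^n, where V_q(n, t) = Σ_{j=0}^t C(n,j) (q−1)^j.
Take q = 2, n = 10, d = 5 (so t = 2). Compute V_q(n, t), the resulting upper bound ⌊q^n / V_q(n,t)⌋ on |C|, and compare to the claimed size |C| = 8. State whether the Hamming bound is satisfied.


V_q(n, t) = 56, q^n = 1024, Hamming bound = 18, |C| = 8 ≤ bound (satisfied).

Step 1: Compute V_q(n, t) = Σ_{j=0}^2 C(n, j) (q−1)^j.
  j = 0: C(10,0)·(1)^0 = 1·1 = 1.
  j = 1: C(10,1)·(1)^1 = 10·1 = 10.
  j = 2: C(10,2)·(1)^2 = 45·1 = 45.
  V_q(n, t) = 1 + 10 + 45 = 56.
Step 2: q^n = 2^10 = 1024.
Step 3: Hamming bound ⌊q^n / V_q(n,t)⌋ = ⌊1024/56⌋ = 18.
Step 4: Compare |C| = 8 to 18: satisfied.
The claimed |C| lies below the Hamming bound.


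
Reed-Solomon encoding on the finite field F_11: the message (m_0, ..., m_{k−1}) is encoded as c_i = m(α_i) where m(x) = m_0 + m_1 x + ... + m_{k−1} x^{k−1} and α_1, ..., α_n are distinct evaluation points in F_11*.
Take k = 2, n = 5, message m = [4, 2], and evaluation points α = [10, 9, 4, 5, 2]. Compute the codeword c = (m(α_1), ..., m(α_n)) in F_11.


c = [2, 0, 1, 3, 8]

Message polynomial: m(x) = 4 + 2·x (mod 11).
For each evaluation point α_i, compute m(α_i) mod 11:
  α_1 = 10: Horner steps 2 → 2, so m(10) = 2.
  α_2 = 9: Horner steps 2 → 0, so m(9) = 0.
  α_3 = 4: Horner steps 2 → 1, so m(4) = 1.
  α_4 = 5: Horner steps 2 → 3, so m(5) = 3.
  α_5 = 2: Horner steps 2 → 8, so m(2) = 8.
Codeword c = [2, 0, 1, 3, 8] ∈ F_11^5.


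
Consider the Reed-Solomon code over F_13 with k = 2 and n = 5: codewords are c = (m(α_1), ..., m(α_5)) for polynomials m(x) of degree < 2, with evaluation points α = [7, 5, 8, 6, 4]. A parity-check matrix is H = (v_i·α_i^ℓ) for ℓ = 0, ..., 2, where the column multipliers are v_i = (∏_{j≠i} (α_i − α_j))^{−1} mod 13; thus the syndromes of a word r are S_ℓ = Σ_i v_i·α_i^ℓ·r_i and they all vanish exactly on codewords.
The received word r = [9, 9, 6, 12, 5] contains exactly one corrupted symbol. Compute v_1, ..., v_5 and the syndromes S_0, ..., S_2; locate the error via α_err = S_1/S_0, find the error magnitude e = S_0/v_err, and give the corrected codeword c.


S = (1, 5, 12), error at position 2, error magnitude e = 7, c = [9, 2, 6, 12, 5].

Step 1: column multipliers v_i = (∏_{j≠i}(α_i − α_j))^{−1} mod 13.
  i = 1 (α = 7): (7−5)(7−8)(7−6)(7−4) = 2·(−1)·1·3 = −6 ≡ 7, so v_1 = 7^{−1} = 2 (mod 13).
  i = 2 (α = 5): (5−7)(5−8)(5−6)(5−4) = (−2)·(−3)·(−1)·1 = −6 ≡ 7, so v_2 = 7^{−1} = 2 (mod 13).
  i = 3 (α = 8): (8−7)(8−5)(8−6)(8−4) = 1·3·2·4 = 24 ≡ 11, so v_3 = 11^{−1} = 6 (mod 13).
  i = 4 (α = 6): (6−7)(6−5)(6−8)(6−4) = (−1)·1·(−2)·2 = 4 ≡ 4, so v_4 = 4^{−1} = 10 (mod 13).
  i = 5 (α = 4): (4−7)(4−5)(4−8)(4−6) = (−3)·(−1)·(−4)·(−2) = 24 ≡ 11, so v_5 = 11^{−1} = 6 (mod 13).
  v = [2, 2, 6, 10, 6].
Step 2: syndromes of r = [9, 9, 6, 12, 5] (all sums mod 13).
  S_0 = Σ v_i r_i = 2·9 + 2·9 + 6·6 + 10·12 + 6·5 = 222 ≡ 1.
  S_1 = Σ v_i α_i r_i = 2·7·9 + 2·5·9 + 6·8·6 + 10·6·12 + 6·4·5 = 1344 ≡ 5.
  α_i^2 mod 13 = [10, 12, 12, 10, 3].
  S_2 = Σ v_i α_i^2 r_i = 2·10·9 + 2·12·9 + 6·12·6 + 10·10·12 + 6·3·5 = 2118 ≡ 12.
  S = (1, 5, 12) ≠ 0, so r is not a codeword (an error is present).
Step 3: locate the error. For a single error e at position i, S_ℓ = v_i·e·α_i^ℓ, so α_err = S_1/S_0.
  S_0^{−1} = 1^{−1} = 1 (mod 13), so α_err = 5·1 = 5 ≡ 5 = α_2. Error position i = 2.
  Consistency check: S_2/S_1 = 12·8 = 96 ≡ 5 = α_err ✓ (single-error assumption holds).
Step 4: error magnitude e = S_0/v_2 = S_0·∏_{j≠2}(α_2 − α_j) = 1·7 = 7 ≡ 7 (mod 13).
Step 5: correct position 2: c_2 = r_2 − e = 9 − 7 ≡ 2 (mod 13). Hence c = [9, 2, 6, 12, 5].
  Check: interpolating c through the α_i gives m(x) = 4 + 10·x (degree < 2) with m(α_i) = c_i for every i, so c is indeed a codeword.


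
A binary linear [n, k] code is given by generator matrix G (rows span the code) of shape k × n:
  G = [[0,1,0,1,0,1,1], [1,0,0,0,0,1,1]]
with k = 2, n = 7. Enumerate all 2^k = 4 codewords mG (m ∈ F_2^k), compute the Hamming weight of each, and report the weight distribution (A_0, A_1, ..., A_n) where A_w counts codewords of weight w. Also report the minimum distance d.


Weight distribution: A_0 = 1, A_3 = 2, A_4 = 1. Minimum distance d = 3.

Enumerate all 2^2 = 4 messages m ∈ F_2^2.
For each, compute codeword c = mG in F_2^7, then tally its weight.
  m = 00 → c = 0000000, weight = 0.
  m = 10 → c = 0101011, weight = 4.
  m = 01 → c = 1000011, weight = 3.
  m = 11 → c = 1101000, weight = 3.
Tally weights:
  weight 0: 1 codewords.
  weight 3: 2 codewords.
  weight 4: 1 codewords.
Minimum distance d = smallest w > 0 with A_w > 0 = 3.
Sanity: Σ A_w = 4 = 2^2 = 4 ✓.


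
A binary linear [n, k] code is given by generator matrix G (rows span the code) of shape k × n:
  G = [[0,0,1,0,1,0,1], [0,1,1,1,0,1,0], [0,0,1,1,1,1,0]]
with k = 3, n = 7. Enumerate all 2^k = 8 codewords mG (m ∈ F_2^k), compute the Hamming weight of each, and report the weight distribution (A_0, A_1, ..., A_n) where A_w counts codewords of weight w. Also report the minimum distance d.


Weight distribution: A_0 = 1, A_2 = 1, A_3 = 3, A_4 = 2, A_5 = 1. Minimum distance d = 2.

Enumerate all 2^3 = 8 messages m ∈ F_2^3.
For each, compute codeword c = mG in F_2^7, then tally its weight.
  m = 000 → c = 0000000, weight = 0.
  m = 100 → c = 0010101, weight = 3.
  m = 010 → c = 0111010, weight = 4.
  m = 110 → c = 0101111, weight = 5.
  m = 001 → c = 0011110, weight = 4.
  m = 101 → c = 0001011, weight = 3.
  m = 011 → c = 0100100, weight = 2.
  m = 111 → c = 0110001, weight = 3.
Tally weights:
  weight 0: 1 codewords.
  weight 2: 1 codewords.
  weight 3: 3 codewords.
  weight 4: 2 codewords.
  weight 5: 1 codewords.
Minimum distance d = smallest w > 0 with A_w > 0 = 2.
Sanity: Σ A_w = 8 = 2^3 = 8 ✓.


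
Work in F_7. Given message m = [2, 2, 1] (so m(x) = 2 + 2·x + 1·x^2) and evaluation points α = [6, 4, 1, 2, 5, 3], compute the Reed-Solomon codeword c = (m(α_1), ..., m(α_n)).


c = [1, 5, 5, 3, 2, 3]

Message polynomial: m(x) = 2 + 2·x + 1·x^2 (mod 7).
For each evaluation point α_i, compute m(α_i) mod 7:
  α_1 = 6: Horner steps 1 → 1 → 1, so m(6) = 1.
  α_2 = 4: Horner steps 1 → 6 → 5, so m(4) = 5.
  α_3 = 1: Horner steps 1 → 3 → 5, so m(1) = 5.
  α_4 = 2: Horner steps 1 → 4 → 3, so m(2) = 3.
  α_5 = 5: Horner steps 1 → 0 → 2, so m(5) = 2.
  α_6 = 3: Horner steps 1 → 5 → 3, so m(3) = 3.
Codeword c = [1, 5, 5, 3, 2, 3] ∈ F_7^6.


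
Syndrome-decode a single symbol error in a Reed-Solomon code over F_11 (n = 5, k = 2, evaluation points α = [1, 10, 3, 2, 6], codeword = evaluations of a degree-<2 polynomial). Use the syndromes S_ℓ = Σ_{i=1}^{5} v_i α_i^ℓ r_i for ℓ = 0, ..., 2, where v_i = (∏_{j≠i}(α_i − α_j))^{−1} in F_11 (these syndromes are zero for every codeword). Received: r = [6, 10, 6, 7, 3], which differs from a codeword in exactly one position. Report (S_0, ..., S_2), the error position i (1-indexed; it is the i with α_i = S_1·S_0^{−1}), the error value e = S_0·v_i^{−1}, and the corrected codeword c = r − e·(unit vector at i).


S = (10, 10, 10), error at position 1, error magnitude e = 9, c = [8, 10, 6, 7, 3].

Step 1: column multipliers v_i = (∏_{j≠i}(α_i − α_j))^{−1} mod 11.
  i = 1 (α = 1): (1−10)(1−3)(1−2)(1−6) = (−9)·(−2)·(−1)·(−5) = 90 ≡ 2, so v_1 = 2^{−1} = 6 (mod 11).
  i = 2 (α = 10): (10−1)(10−3)(10−2)(10−6) = 9·7·8·4 = 2016 ≡ 3, so v_2 = 3^{−1} = 4 (mod 11).
  i = 3 (α = 3): (3−1)(3−10)(3−2)(3−6) = 2·(−7)·1·(−3) = 42 ≡ 9, so v_3 = 9^{−1} = 5 (mod 11).
  i = 4 (α = 2): (2−1)(2−10)(2−3)(2−6) = 1·(−8)·(−1)·(−4) = −32 ≡ 1, so v_4 = 1^{−1} = 1 (mod 11).
  i = 5 (α = 6): (6−1)(6−10)(6−3)(6−2) = 5·(−4)·3·4 = −240 ≡ 2, so v_5 = 2^{−1} = 6 (mod 11).
  v = [6, 4, 5, 1, 6].
Step 2: syndromes of r = [6, 10, 6, 7, 3] (all sums mod 11).
  S_0 = Σ v_i r_i = 6·6 + 4·10 + 5·6 + 1·7 + 6·3 = 131 ≡ 10.
  S_1 = Σ v_i α_i r_i = 6·1·6 + 4·10·10 + 5·3·6 + 1·2·7 + 6·6·3 = 648 ≡ 10.
  α_i^2 mod 11 = [1, 1, 9, 4, 3].
  S_2 = Σ v_i α_i^2 r_i = 6·1·6 + 4·1·10 + 5·9·6 + 1·4·7 + 6·3·3 = 428 ≡ 10.
  S = (10, 10, 10) ≠ 0, so r is not a codeword (an error is present).
Step 3: locate the error. For a single error e at position i, S_ℓ = v_i·e·α_i^ℓ, so α_err = S_1/S_0.
  S_0^{−1} = 10^{−1} = 10 (mod 11), so α_err = 10·10 = 100 ≡ 1 = α_1. Error position i = 1.
  Consistency check: S_2/S_1 = 10·10 = 100 ≡ 1 = α_err ✓ (single-error assumption holds).
Step 4: error magnitude e = S_0/v_1 = S_0·∏_{j≠1}(α_1 − α_j) = 10·2 = 20 ≡ 9 (mod 11).
Step 5: correct position 1: c_1 = r_1 − e = 6 − 9 ≡ 8 (mod 11). Hence c = [8, 10, 6, 7, 3].
  Check: interpolating c through the α_i gives m(x) = 9 + 10·x (degree < 2) with m(α_i) = c_i for every i, so c is indeed a codeword.


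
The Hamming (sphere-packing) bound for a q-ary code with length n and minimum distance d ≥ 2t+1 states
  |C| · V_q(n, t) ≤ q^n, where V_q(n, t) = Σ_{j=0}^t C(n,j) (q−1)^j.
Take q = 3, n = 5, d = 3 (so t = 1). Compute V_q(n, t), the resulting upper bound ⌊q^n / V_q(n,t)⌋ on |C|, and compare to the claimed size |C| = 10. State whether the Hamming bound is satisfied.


V_q(n, t) = 11, q^n = 243, Hamming bound = 22, |C| = 10 ≤ bound (satisfied).

Step 1: Compute V_q(n, t) = Σ_{j=0}^1 C(n, j) (q−1)^j.
  j = 0: C(5,0)·(2)^0 = 1·1 = 1.
  j = 1: C(5,1)·(2)^1 = 5·2 = 10.
  V_q(n, t) = 1 + 10 = 11.
Step 2: q^n = 3^5 = 243.
Step 3: Hamming bound ⌊q^n / V_q(n,t)⌋ = ⌊243/11⌋ = 22.
Step 4: Compare |C| = 10 to 22: satisfied.
The claimed |C| lies below the Hamming bound.


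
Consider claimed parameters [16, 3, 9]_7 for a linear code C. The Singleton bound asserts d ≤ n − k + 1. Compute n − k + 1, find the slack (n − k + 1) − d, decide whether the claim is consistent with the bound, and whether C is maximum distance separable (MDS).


Singleton RHS = n − k + 1 = 14, slack = 5, bound satisfied, not MDS.

Singleton bound: d ≤ n − k + 1.
Here n = 16, k = 3, so n − k + 1 = 14.
Given d = 9, check d ≤ 14: YES.
Slack = (n − k + 1) − d = 5.
The code is NOT MDS (slack = 5 > 0).
Description: the claimed parameters are [16, 3, 9]_7; such a code would be non-MDS.


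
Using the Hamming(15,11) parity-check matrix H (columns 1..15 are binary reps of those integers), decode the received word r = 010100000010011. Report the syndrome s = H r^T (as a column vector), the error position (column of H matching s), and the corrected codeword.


s = (1, 1, 0, 0)^T, error position = 12, corrected codeword c = 010100000011011

Compute s = H r^T mod 2 one row at a time:
  s_1 = 0 + 0 + 0 + 1 + 0 + 0 + 1 + 1 = 3 ≡ 1 (mod 2).
  s_2 = 1 + 0 + 0 + 0 + 0 + 0 + 1 + 1 = 3 ≡ 1 (mod 2).
  s_3 = 1 + 0 + 0 + 0 + 0 + 1 + 1 + 1 = 4 ≡ 0 (mod 2).
  s_4 = 0 + 0 + 0 + 0 + 0 + 1 + 0 + 1 = 2 ≡ 0 (mod 2).
s = (1, 1, 0, 0)^T — this equals column 12 of H (binary 1100), so error is at position 12.
Correct: flip bit 12 of r = 010100000010011 to get c = 010100000011011.


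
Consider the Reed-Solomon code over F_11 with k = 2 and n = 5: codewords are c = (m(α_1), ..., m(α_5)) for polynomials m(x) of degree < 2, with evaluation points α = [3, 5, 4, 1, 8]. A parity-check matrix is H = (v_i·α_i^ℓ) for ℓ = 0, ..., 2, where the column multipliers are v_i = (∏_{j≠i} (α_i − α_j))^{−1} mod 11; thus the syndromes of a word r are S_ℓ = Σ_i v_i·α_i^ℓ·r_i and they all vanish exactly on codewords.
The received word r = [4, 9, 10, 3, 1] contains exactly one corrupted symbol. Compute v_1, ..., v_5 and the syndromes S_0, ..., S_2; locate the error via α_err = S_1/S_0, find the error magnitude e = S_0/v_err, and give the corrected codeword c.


S = (9, 1, 5), error at position 2, error magnitude e = 4, c = [4, 5, 10, 3, 1].

Step 1: column multipliers v_i = (∏_{j≠i}(α_i − α_j))^{−1} mod 11.
  i = 1 (α = 3): (3−5)(3−4)(3−1)(3−8) = (−2)·(−1)·2·(−5) = −20 ≡ 2, so v_1 = 2^{−1} = 6 (mod 11).
  i = 2 (α = 5): (5−3)(5−4)(5−1)(5−8) = 2·1·4·(−3) = −24 ≡ 9, so v_2 = 9^{−1} = 5 (mod 11).
  i = 3 (α = 4): (4−3)(4−5)(4−1)(4−8) = 1·(−1)·3·(−4) = 12 ≡ 1, so v_3 = 1^{−1} = 1 (mod 11).
  i = 4 (α = 1): (1−3)(1−5)(1−4)(1−8) = (−2)·(−4)·(−3)·(−7) = 168 ≡ 3, so v_4 = 3^{−1} = 4 (mod 11).
  i = 5 (α = 8): (8−3)(8−5)(8−4)(8−1) = 5·3·4·7 = 420 ≡ 2, so v_5 = 2^{−1} = 6 (mod 11).
  v = [6, 5, 1, 4, 6].
Step 2: syndromes of r = [4, 9, 10, 3, 1] (all sums mod 11).
  S_0 = Σ v_i r_i = 6·4 + 5·9 + 1·10 + 4·3 + 6·1 = 97 ≡ 9.
  S_1 = Σ v_i α_i r_i = 6·3·4 + 5·5·9 + 1·4·10 + 4·1·3 + 6·8·1 = 397 ≡ 1.
  α_i^2 mod 11 = [9, 3, 5, 1, 9].
  S_2 = Σ v_i α_i^2 r_i = 6·9·4 + 5·3·9 + 1·5·10 + 4·1·3 + 6·9·1 = 467 ≡ 5.
  S = (9, 1, 5) ≠ 0, so r is not a codeword (an error is present).
Step 3: locate the error. For a single error e at position i, S_ℓ = v_i·e·α_i^ℓ, so α_err = S_1/S_0.
  S_0^{−1} = 9^{−1} = 5 (mod 11), so α_err = 1·5 = 5 ≡ 5 = α_2. Error position i = 2.
  Consistency check: S_2/S_1 = 5·1 = 5 ≡ 5 = α_err ✓ (single-error assumption holds).
Step 4: error magnitude e = S_0/v_2 = S_0·∏_{j≠2}(α_2 − α_j) = 9·9 = 81 ≡ 4 (mod 11).
Step 5: correct position 2: c_2 = r_2 − e = 9 − 4 ≡ 5 (mod 11). Hence c = [4, 5, 10, 3, 1].
  Check: interpolating c through the α_i gives m(x) = 8 + 6·x (degree < 2) with m(α_i) = c_i for every i, so c is indeed a codeword.


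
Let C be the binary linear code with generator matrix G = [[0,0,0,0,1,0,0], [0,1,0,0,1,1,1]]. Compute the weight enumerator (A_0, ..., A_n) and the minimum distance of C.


Weight distribution: A_0 = 1, A_1 = 1, A_3 = 1, A_4 = 1. Minimum distance d = 1.

Enumerate all 2^2 = 4 messages m ∈ F_2^2.
For each, compute codeword c = mG in F_2^7, then tally its weight.
  m = 00 → c = 0000000, weight = 0.
  m = 10 → c = 0000100, weight = 1.
  m = 01 → c = 0100111, weight = 4.
  m = 11 → c = 0100011, weight = 3.
Tally weights:
  weight 0: 1 codewords.
  weight 1: 1 codewords.
  weight 3: 1 codewords.
  weight 4: 1 codewords.
Minimum distance d = smallest w > 0 with A_w > 0 = 1.
Sanity: Σ A_w = 4 = 2^2 = 4 ✓.


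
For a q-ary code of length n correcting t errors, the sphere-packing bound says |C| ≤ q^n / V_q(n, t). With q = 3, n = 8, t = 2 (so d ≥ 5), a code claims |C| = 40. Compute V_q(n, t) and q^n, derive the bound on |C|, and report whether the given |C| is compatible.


V_q(n, t) = 129, q^n = 6561, Hamming bound = 50, |C| = 40 ≤ bound (satisfied).

Step 1: Compute V_q(n, t) = Σ_{j=0}^2 C(n, j) (q−1)^j.
  j = 0: C(8,0)·(2)^0 = 1·1 = 1.
  j = 1: C(8,1)·(2)^1 = 8·2 = 16.
  j = 2: C(8,2)·(2)^2 = 28·4 = 112.
  V_q(n, t) = 1 + 16 + 112 = 129.
Step 2: q^n = 3^8 = 6561.
Step 3: Hamming bound ⌊q^n / V_q(n,t)⌋ = ⌊6561/129⌋ = 50.
Step 4: Compare |C| = 40 to 50: satisfied.
The claimed |C| lies below the Hamming bound.


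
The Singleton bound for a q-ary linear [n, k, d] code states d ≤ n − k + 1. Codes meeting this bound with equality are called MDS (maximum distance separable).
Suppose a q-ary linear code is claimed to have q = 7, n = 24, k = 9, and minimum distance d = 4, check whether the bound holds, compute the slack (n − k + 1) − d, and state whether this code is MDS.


Singleton RHS = n − k + 1 = 16, slack = 12, bound satisfied, not MDS.

Singleton bound: d ≤ n − k + 1.
Here n = 24, k = 9, so n − k + 1 = 16.
Given d = 4, check d ≤ 16: YES.
Slack = (n − k + 1) − d = 12.
The code is NOT MDS (slack = 12 > 0).
Description: the claimed parameters are [24, 9, 4]_7; such a code would be non-MDS.


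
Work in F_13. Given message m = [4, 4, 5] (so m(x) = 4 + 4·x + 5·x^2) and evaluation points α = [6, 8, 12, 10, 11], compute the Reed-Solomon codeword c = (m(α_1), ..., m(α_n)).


c = [0, 5, 5, 11, 3]

Message polynomial: m(x) = 4 + 4·x + 5·x^2 (mod 13).
For each evaluation point α_i, compute m(α_i) mod 13:
  α_1 = 6: Horner steps 5 → 8 → 0, so m(6) = 0.
  α_2 = 8: Horner steps 5 → 5 → 5, so m(8) = 5.
  α_3 = 12: Horner steps 5 → 12 → 5, so m(12) = 5.
  α_4 = 10: Horner steps 5 → 2 → 11, so m(10) = 11.
  α_5 = 11: Horner steps 5 → 7 → 3, so m(11) = 3.
Codeword c = [0, 5, 5, 11, 3] ∈ F_13^5.


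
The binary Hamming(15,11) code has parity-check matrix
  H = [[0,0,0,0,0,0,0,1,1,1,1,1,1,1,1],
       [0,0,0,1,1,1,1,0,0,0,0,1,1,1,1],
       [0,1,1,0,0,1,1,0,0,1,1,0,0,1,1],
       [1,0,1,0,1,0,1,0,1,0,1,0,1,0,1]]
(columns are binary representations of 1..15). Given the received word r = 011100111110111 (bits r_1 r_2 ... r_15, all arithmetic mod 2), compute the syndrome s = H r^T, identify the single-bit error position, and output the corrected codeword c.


s = (1, 1, 1, 0)^T, error position = 14, corrected codeword c = 011100111110101

Compute s = H r^T mod 2 one row at a time:
  s_1 = 1 + 1 + 1 + 1 + 0 + 1 + 1 + 1 = 7 ≡ 1 (mod 2).
  s_2 = 1 + 0 + 0 + 1 + 0 + 1 + 1 + 1 = 5 ≡ 1 (mod 2).
  s_3 = 1 + 1 + 0 + 1 + 1 + 1 + 1 + 1 = 7 ≡ 1 (mod 2).
  s_4 = 0 + 1 + 0 + 1 + 1 + 1 + 1 + 1 = 6 ≡ 0 (mod 2).
s = (1, 1, 1, 0)^T — this equals column 14 of H (binary 1110), so error is at position 14.
Correct: flip bit 14 of r = 011100111110111 to get c = 011100111110101.


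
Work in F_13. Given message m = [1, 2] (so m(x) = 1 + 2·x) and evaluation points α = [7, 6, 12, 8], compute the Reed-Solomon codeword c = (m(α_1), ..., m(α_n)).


c = [2, 0, 12, 4]

Message polynomial: m(x) = 1 + 2·x (mod 13).
For each evaluation point α_i, compute m(α_i) mod 13:
  α_1 = 7: Horner steps 2 → 2, so m(7) = 2.
  α_2 = 6: Horner steps 2 → 0, so m(6) = 0.
  α_3 = 12: Horner steps 2 → 12, so m(12) = 12.
  α_4 = 8: Horner steps 2 → 4, so m(8) = 4.
Codeword c = [2, 0, 12, 4] ∈ F_13^4.


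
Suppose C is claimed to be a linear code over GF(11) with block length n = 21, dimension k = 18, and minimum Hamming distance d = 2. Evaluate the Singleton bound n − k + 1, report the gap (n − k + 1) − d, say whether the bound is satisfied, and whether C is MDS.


Singleton RHS = n − k + 1 = 4, slack = 2, bound satisfied, not MDS.

Singleton bound: d ≤ n − k + 1.
Here n = 21, k = 18, so n − k + 1 = 4.
Given d = 2, check d ≤ 4: YES.
Slack = (n − k + 1) − d = 2.
The code is NOT MDS (slack = 2 > 0).
Description: the claimed parameters are [21, 18, 2]_11; such a code would be non-MDS.


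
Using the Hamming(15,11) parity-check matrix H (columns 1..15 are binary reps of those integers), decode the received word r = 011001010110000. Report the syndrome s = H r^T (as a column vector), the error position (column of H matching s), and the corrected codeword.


s = (1, 1, 1, 0)^T, error position = 14, corrected codeword c = 011001010110010

Compute s = H r^T mod 2 one row at a time:
  s_1 = 1 + 0 + 1 + 1 + 0 + 0 + 0 + 0 = 3 ≡ 1 (mod 2).
  s_2 = 0 + 0 + 1 + 0 + 0 + 0 + 0 + 0 = 1 ≡ 1 (mod 2).
  s_3 = 1 + 1 + 1 + 0 + 1 + 1 + 0 + 0 = 5 ≡ 1 (mod 2).
  s_4 = 0 + 1 + 0 + 0 + 0 + 1 + 0 + 0 = 2 ≡ 0 (mod 2).
s = (1, 1, 1, 0)^T — this equals column 14 of H (binary 1110), so error is at position 14.
Correct: flip bit 14 of r = 011001010110000 to get c = 011001010110010.


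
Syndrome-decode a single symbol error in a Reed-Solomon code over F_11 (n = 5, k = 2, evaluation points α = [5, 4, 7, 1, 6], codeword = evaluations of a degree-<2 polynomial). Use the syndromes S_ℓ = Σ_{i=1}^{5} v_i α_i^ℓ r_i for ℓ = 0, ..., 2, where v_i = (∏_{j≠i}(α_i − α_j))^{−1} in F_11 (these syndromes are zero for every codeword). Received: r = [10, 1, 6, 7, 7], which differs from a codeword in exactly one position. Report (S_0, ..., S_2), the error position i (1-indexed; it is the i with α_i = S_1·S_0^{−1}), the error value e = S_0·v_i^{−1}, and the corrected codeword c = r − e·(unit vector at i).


S = (10, 5, 8), error at position 5, error magnitude e = 10, c = [10, 1, 6, 7, 8].

Step 1: column multipliers v_i = (∏_{j≠i}(α_i − α_j))^{−1} mod 11.
  i = 1 (α = 5): (5−4)(5−7)(5−1)(5−6) = 1·(−2)·4·(−1) = 8 ≡ 8, so v_1 = 8^{−1} = 7 (mod 11).
  i = 2 (α = 4): (4−5)(4−7)(4−1)(4−6) = (−1)·(−3)·3·(−2) = −18 ≡ 4, so v_2 = 4^{−1} = 3 (mod 11).
  i = 3 (α = 7): (7−5)(7−4)(7−1)(7−6) = 2·3·6·1 = 36 ≡ 3, so v_3 = 3^{−1} = 4 (mod 11).
  i = 4 (α = 1): (1−5)(1−4)(1−7)(1−6) = (−4)·(−3)·(−6)·(−5) = 360 ≡ 8, so v_4 = 8^{−1} = 7 (mod 11).
  i = 5 (α = 6): (6−5)(6−4)(6−7)(6−1) = 1·2·(−1)·5 = −10 ≡ 1, so v_5 = 1^{−1} = 1 (mod 11).
  v = [7, 3, 4, 7, 1].
Step 2: syndromes of r = [10, 1, 6, 7, 7] (all sums mod 11).
  S_0 = Σ v_i r_i = 7·10 + 3·1 + 4·6 + 7·7 + 1·7 = 153 ≡ 10.
  S_1 = Σ v_i α_i r_i = 7·5·10 + 3·4·1 + 4·7·6 + 7·1·7 + 1·6·7 = 621 ≡ 5.
  α_i^2 mod 11 = [3, 5, 5, 1, 3].
  S_2 = Σ v_i α_i^2 r_i = 7·3·10 + 3·5·1 + 4·5·6 + 7·1·7 + 1·3·7 = 415 ≡ 8.
  S = (10, 5, 8) ≠ 0, so r is not a codeword (an error is present).
Step 3: locate the error. For a single error e at position i, S_ℓ = v_i·e·α_i^ℓ, so α_err = S_1/S_0.
  S_0^{−1} = 10^{−1} = 10 (mod 11), so α_err = 5·10 = 50 ≡ 6 = α_5. Error position i = 5.
  Consistency check: S_2/S_1 = 8·9 = 72 ≡ 6 = α_err ✓ (single-error assumption holds).
Step 4: error magnitude e = S_0/v_5 = S_0·∏_{j≠5}(α_5 − α_j) = 10·1 = 10 ≡ 10 (mod 11).
Step 5: correct position 5: c_5 = r_5 − e = 7 − 10 ≡ 8 (mod 11). Hence c = [10, 1, 6, 7, 8].
  Check: interpolating c through the α_i gives m(x) = 9 + 9·x (degree < 2) with m(α_i) = c_i for every i, so c is indeed a codeword.
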